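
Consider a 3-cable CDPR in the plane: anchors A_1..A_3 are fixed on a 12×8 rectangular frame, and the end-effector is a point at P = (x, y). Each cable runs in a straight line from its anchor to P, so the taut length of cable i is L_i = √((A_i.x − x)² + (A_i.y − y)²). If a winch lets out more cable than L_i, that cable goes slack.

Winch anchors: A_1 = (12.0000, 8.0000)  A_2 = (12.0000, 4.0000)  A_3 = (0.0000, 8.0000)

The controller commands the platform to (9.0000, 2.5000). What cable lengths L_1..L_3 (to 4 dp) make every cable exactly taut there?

(6.2650, 3.3541, 10.5475)

L_1: Δ = A_1−P = (3.0000, 5.5000) → ‖Δ‖ = √39.2500 = 6.2650
L_2: Δ = A_2−P = (3.0000, 1.5000) → ‖Δ‖ = √11.2500 = 3.3541
L_3: Δ = A_3−P = (-9.0000, 5.5000) → ‖Δ‖ = √111.2500 = 10.5475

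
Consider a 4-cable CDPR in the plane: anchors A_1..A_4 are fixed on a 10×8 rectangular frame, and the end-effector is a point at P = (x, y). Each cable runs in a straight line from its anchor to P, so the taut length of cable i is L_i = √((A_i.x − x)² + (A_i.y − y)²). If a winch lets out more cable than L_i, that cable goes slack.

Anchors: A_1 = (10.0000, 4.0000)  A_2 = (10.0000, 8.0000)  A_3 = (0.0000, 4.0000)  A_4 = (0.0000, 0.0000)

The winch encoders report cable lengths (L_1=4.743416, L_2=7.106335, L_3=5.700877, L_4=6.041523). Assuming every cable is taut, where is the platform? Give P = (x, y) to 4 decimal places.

expand ‖A_i−P‖²=L_i² and subtract eq 1 (k_i ≔ ‖A_i‖²−L_i²)
k_1 = 100.0000+16.0000−22.5000 = 93.5000
eq1−eq2 → [0.0000  -8.0000]·P = -20.0000
eq1−eq3 → [20.0000  0.0000]·P = 110.0000
eq1−eq4 → [20.0000  8.0000]·P = 130.0000
2×2 solve → P = (5.5000, 2.5000)
check cable 4: ‖A_4−P‖² = 36.5000 ≈ L_4² = 36.5000 ✓

(5.5000, 2.5000)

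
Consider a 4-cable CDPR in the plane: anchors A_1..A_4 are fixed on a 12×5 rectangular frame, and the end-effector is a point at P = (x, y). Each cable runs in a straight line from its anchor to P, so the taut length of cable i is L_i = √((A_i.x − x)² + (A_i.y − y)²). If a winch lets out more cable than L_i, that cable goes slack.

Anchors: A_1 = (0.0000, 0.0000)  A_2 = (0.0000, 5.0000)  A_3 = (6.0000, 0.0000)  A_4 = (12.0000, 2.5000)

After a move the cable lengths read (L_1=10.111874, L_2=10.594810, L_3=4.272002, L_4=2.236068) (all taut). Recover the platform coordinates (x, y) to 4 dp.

(10.0000, 1.5000)

circle eqns → linear via eq_j − eq_1; set c_j = A_j·A_j − L_j²
c_1 = 0.0000+0.0000−102.2500 = -102.2500
0.0000·x − 10.0000·y = c_1−c_2 = -15.0000
-12.0000·x + 0.0000·y = c_1−c_3 = -120.0000
-24.0000·x − 5.0000·y = c_1−c_4 = -247.5000
solve first two rows → x=10.0000, y=1.5000
check cable 4: ‖A_4−P‖² = 5.0000 ≈ L_4² = 5.0000 ✓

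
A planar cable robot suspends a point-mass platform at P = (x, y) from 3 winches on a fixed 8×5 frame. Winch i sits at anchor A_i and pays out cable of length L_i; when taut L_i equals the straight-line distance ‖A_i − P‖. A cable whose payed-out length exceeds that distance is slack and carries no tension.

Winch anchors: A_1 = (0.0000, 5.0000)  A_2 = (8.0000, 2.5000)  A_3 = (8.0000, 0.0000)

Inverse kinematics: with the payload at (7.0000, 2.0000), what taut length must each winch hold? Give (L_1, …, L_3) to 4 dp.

(7.6158, 1.1180, 2.2361)

L_1: Δ = A_1−P = (-7.0000, 3.0000) → ‖Δ‖ = √58.0000 = 7.6158
L_2: Δ = A_2−P = (1.0000, 0.5000) → ‖Δ‖ = √1.2500 = 1.1180
L_3: Δ = A_3−P = (1.0000, -2.0000) → ‖Δ‖ = √5.0000 = 2.2361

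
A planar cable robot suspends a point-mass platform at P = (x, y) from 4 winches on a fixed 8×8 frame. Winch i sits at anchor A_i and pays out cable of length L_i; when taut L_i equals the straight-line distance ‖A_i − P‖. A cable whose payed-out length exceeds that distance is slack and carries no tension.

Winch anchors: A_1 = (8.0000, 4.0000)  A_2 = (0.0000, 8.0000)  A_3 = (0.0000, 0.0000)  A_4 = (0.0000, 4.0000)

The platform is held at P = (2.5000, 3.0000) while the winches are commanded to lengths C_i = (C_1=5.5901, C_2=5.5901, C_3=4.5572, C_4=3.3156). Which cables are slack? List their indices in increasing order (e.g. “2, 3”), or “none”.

3, 4

cable 1: √((5.5000)²+(1.0000)²)=5.5902, C_1=5.5901: taut
cable 2: √((-2.5000)²+(5.0000)²)=5.5902, C_2=5.5901: taut
cable 3: √((-2.5000)²+(-3.0000)²)=3.9051, C_3=4.5572: slack
cable 4: √((-2.5000)²+(1.0000)²)=2.6926, C_4=3.3156: slack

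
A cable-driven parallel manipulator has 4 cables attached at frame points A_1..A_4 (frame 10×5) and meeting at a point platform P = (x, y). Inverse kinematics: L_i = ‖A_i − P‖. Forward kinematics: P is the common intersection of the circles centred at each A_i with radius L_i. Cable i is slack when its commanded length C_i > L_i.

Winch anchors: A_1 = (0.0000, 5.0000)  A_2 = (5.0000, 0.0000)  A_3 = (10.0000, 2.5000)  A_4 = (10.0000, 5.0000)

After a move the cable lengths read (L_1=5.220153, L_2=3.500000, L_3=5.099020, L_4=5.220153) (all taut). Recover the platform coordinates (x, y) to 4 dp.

(5.0000, 3.5000)

each cable: (A_i−P)·(A_i−P) = L_i²; let c_i = ‖A_i‖²−L_i²
c_1 = 0.0000+25.0000−27.2500 = -2.2500
row 1: -10.0000x + 10.0000y = -15.0000  (c_2=12.7500)
row 2: -20.0000x + 5.0000y = -82.5000  (c_3=80.2500)
row 3: -20.0000x + 0.0000y = -100.0000  (c_4=97.7500)
Cramer on rows 1–2 → x = 5.0000, y = 3.5000
check cable 4: ‖A_4−P‖² = 27.2500 ≈ L_4² = 27.2500 ✓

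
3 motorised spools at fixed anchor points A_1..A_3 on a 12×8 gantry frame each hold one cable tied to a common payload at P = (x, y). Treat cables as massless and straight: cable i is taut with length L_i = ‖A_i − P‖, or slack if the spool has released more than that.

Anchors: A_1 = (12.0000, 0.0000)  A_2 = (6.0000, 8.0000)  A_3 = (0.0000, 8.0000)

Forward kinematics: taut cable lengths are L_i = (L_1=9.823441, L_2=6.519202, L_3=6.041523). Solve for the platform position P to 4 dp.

(2.5000, 2.5000)

expand ‖A_i−P‖²=L_i² and subtract eq 1 (k_i ≔ ‖A_i‖²−L_i²)
k_1 = 144.0000+0.0000−96.5000 = 47.5000
eq1−eq2 → [12.0000  -16.0000]·P = -10.0000
eq1−eq3 → [24.0000  -16.0000]·P = 20.0000
2×2 solve → P = (2.5000, 2.5000)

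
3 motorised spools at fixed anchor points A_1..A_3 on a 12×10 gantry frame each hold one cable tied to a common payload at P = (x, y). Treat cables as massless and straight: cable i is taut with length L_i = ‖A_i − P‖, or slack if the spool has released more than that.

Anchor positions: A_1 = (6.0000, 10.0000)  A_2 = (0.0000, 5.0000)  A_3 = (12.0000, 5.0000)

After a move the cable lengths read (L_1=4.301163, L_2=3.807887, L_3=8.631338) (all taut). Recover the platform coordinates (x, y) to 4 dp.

(3.5000, 6.5000)

circle eqns → linear via eq_j − eq_1; set k_j = A_j·A_j − L_j²
k_1 = 36.0000+100.0000−18.5000 = 117.5000
12.0000·x + 10.0000·y = k_1−k_2 = 107.0000
-12.0000·x + 10.0000·y = k_1−k_3 = 23.0000
solve first two rows → x=3.5000, y=6.5000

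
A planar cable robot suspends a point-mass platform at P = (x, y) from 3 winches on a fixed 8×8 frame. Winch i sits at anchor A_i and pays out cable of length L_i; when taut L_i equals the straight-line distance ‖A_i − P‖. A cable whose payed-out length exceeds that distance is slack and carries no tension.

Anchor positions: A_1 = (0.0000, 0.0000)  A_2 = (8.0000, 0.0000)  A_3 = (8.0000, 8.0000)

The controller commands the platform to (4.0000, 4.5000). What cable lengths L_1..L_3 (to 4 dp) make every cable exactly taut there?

(6.0208, 6.0208, 5.3151)

L_1 = √((0.0000−4.0000)² + (0.0000−4.5000)²) = 6.0208
L_2 = √((8.0000−4.0000)² + (0.0000−4.5000)²) = 6.0208
L_3 = √((8.0000−4.0000)² + (8.0000−4.5000)²) = 5.3151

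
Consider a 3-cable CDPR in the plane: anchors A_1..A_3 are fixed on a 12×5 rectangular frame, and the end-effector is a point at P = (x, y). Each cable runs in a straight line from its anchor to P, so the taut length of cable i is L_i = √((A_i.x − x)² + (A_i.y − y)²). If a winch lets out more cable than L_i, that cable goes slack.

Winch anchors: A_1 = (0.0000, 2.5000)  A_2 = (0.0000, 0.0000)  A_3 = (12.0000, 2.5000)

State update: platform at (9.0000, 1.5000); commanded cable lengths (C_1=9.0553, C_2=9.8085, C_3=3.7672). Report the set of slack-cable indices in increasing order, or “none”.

cable 1: √((-9.0000)²+(1.0000)²)=9.0554, C_1=9.0553: taut
cable 2: √((-9.0000)²+(-1.5000)²)=9.1241, C_2=9.8085: slack
cable 3: √((3.0000)²+(1.0000)²)=3.1623, C_3=3.7672: slack

2, 3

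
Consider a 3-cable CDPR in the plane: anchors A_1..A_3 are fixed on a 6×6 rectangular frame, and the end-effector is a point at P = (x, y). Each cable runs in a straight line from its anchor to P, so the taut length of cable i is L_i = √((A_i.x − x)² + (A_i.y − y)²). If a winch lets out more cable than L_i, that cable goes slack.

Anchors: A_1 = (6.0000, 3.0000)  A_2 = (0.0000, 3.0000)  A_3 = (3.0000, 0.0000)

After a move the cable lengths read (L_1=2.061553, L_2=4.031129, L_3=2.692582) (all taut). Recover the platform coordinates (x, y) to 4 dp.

(4.0000, 2.5000)

each cable: (A_i−P)·(A_i−P) = L_i²; let q_i = ‖A_i‖²−L_i²
q_1 = 36.0000+9.0000−4.2500 = 40.7500
row 1: 12.0000x + 0.0000y = 48.0000  (q_2=-7.2500)
row 2: 6.0000x + 6.0000y = 39.0000  (q_3=1.7500)
Cramer on rows 1–2 → x = 4.0000, y = 2.5000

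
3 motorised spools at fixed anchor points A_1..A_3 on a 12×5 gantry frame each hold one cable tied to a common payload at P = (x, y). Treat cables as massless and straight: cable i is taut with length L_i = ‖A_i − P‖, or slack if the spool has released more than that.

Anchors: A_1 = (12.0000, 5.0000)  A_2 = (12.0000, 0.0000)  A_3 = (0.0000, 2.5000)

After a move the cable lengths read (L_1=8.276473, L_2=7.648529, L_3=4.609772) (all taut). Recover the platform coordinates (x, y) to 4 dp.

circle eqns → linear via eq_j − eq_1; set k_j = A_j·A_j − L_j²
k_1 = 144.0000+25.0000−68.5000 = 100.5000
0.0000·x + 10.0000·y = k_1−k_2 = 15.0000
24.0000·x + 5.0000·y = k_1−k_3 = 115.5000
solve first two rows → x=4.5000, y=1.5000

(4.5000, 1.5000)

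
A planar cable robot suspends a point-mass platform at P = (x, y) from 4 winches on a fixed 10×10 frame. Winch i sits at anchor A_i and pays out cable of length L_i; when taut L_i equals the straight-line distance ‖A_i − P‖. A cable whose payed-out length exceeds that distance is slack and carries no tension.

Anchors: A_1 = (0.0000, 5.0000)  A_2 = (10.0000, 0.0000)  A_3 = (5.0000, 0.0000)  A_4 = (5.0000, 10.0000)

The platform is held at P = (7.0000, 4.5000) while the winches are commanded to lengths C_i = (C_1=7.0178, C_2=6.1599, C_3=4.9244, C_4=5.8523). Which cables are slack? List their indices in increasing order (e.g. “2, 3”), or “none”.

cable 1: L_1 = ‖A_1−P‖ = 7.0178;  C_1 = 7.0178 → taut
cable 2: L_2 = ‖A_2−P‖ = 5.4083;  C_2 = 6.1599 → slack
cable 3: L_3 = ‖A_3−P‖ = 4.9244;  C_3 = 4.9244 → taut
cable 4: L_4 = ‖A_4−P‖ = 5.8523;  C_4 = 5.8523 → taut

2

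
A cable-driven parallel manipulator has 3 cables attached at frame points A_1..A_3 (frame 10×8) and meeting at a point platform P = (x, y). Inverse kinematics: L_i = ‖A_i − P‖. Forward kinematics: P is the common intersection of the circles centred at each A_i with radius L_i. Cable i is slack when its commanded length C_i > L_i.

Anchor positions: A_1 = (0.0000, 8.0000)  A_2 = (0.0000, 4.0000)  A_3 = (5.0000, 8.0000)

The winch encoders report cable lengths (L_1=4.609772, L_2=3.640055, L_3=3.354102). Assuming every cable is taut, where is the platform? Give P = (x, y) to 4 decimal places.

circle eqns → linear via eq_j − eq_1; set k_j = A_j·A_j − L_j²
k_1 = 0.0000+64.0000−21.2500 = 42.7500
0.0000·x + 8.0000·y = k_1−k_2 = 40.0000
-10.0000·x + 0.0000·y = k_1−k_3 = -35.0000
solve first two rows → x=3.5000, y=5.0000

(3.5000, 5.0000)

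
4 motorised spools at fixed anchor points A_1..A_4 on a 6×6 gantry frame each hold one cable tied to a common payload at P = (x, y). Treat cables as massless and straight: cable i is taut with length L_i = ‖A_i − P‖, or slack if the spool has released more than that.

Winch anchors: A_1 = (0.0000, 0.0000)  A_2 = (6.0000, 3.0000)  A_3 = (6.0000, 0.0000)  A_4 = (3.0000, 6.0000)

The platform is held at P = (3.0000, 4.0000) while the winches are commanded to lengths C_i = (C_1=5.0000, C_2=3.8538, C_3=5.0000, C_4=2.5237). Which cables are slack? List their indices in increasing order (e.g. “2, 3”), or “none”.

cable 1: √((-3.0000)²+(-4.0000)²)=5.0000, C_1=5.0000: taut
cable 2: √((3.0000)²+(-1.0000)²)=3.1623, C_2=3.8538: slack
cable 3: √((3.0000)²+(-4.0000)²)=5.0000, C_3=5.0000: taut
cable 4: √((0.0000)²+(2.0000)²)=2.0000, C_4=2.5237: slack

2, 4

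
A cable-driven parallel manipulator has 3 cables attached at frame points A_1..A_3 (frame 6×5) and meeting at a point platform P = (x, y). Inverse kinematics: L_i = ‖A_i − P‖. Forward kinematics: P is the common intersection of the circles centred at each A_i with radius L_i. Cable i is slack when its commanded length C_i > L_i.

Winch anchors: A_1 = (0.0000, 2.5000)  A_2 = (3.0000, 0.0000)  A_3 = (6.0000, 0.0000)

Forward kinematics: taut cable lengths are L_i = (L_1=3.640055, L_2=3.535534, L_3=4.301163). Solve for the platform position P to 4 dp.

circle eqns → linear via eq_j − eq_1; set q_j = A_j·A_j − L_j²
q_1 = 0.0000+6.2500−13.2500 = -7.0000
-6.0000·x + 5.0000·y = q_1−q_2 = -3.5000
-12.0000·x + 5.0000·y = q_1−q_3 = -24.5000
solve first two rows → x=3.5000, y=3.5000

(3.5000, 3.5000)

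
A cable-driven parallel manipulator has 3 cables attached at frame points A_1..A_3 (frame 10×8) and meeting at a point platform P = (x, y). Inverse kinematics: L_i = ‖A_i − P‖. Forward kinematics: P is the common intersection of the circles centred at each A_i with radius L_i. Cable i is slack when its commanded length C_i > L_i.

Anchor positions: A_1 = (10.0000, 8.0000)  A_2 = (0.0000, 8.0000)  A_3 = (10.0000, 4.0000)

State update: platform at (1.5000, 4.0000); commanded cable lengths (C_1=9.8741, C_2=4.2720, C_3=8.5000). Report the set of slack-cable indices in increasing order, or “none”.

1

cable 1: √((8.5000)²+(4.0000)²)=9.3941, C_1=9.8741: slack
cable 2: √((-1.5000)²+(4.0000)²)=4.2720, C_2=4.2720: taut
cable 3: √((8.5000)²+(0.0000)²)=8.5000, C_3=8.5000: taut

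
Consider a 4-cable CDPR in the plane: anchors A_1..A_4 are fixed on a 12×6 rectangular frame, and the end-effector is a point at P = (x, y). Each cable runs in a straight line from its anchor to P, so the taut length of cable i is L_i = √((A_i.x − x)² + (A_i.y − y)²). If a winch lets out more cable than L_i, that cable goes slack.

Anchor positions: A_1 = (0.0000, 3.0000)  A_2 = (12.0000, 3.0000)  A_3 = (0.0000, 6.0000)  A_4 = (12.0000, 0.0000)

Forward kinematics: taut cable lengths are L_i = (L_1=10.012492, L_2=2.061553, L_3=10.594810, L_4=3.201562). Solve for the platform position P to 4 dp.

(10.0000, 2.5000)

circle eqns → linear via eq_j − eq_1; set c_j = A_j·A_j − L_j²
c_1 = 0.0000+9.0000−100.2500 = -91.2500
-24.0000·x + 0.0000·y = c_1−c_2 = -240.0000
0.0000·x − 6.0000·y = c_1−c_3 = -15.0000
-24.0000·x + 6.0000·y = c_1−c_4 = -225.0000
solve first two rows → x=10.0000, y=2.5000
check cable 4: ‖A_4−P‖² = 10.2500 ≈ L_4² = 10.2500 ✓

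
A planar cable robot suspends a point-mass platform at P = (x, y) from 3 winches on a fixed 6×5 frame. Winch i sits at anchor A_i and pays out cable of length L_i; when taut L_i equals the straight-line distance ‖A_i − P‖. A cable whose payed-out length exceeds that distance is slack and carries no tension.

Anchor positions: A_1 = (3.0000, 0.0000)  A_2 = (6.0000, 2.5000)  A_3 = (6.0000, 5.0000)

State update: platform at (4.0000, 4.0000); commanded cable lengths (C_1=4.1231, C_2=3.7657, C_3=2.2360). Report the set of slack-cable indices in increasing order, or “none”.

cable 1: √((-1.0000)²+(-4.0000)²)=4.1231, C_1=4.1231: taut
cable 2: √((2.0000)²+(-1.5000)²)=2.5000, C_2=3.7657: slack
cable 3: √((2.0000)²+(1.0000)²)=2.2361, C_3=2.2360: taut

2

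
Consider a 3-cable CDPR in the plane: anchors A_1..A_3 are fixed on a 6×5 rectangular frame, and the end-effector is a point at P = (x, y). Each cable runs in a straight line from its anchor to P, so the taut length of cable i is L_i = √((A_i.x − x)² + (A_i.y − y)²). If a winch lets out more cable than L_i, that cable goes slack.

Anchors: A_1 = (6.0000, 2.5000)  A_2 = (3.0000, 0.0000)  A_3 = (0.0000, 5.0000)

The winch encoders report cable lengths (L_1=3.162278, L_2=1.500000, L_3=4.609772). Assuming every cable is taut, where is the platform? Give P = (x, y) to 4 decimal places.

each cable: (A_i−P)·(A_i−P) = L_i²; let c_i = ‖A_i‖²−L_i²
c_1 = 36.0000+6.2500−10.0000 = 32.2500
row 1: 6.0000x + 5.0000y = 25.5000  (c_2=6.7500)
row 2: 12.0000x − 5.0000y = 28.5000  (c_3=3.7500)
Cramer on rows 1–2 → x = 3.0000, y = 1.5000

(3.0000, 1.5000)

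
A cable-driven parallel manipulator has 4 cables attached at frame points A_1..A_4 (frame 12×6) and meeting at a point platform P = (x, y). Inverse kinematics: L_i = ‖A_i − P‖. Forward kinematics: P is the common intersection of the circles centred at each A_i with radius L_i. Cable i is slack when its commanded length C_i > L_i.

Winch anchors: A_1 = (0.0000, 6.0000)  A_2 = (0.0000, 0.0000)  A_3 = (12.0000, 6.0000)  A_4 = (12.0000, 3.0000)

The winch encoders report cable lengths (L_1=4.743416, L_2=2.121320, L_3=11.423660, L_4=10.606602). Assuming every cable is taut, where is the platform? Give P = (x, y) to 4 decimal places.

(1.5000, 1.5000)

each cable: (A_i−P)·(A_i−P) = L_i²; let c_i = ‖A_i‖²−L_i²
c_1 = 0.0000+36.0000−22.5000 = 13.5000
row 1: 0.0000x + 12.0000y = 18.0000  (c_2=-4.5000)
row 2: -24.0000x + 0.0000y = -36.0000  (c_3=49.5000)
row 3: -24.0000x + 6.0000y = -27.0000  (c_4=40.5000)
Cramer on rows 1–2 → x = 1.5000, y = 1.5000
check cable 4: ‖A_4−P‖² = 112.5000 ≈ L_4² = 112.5000 ✓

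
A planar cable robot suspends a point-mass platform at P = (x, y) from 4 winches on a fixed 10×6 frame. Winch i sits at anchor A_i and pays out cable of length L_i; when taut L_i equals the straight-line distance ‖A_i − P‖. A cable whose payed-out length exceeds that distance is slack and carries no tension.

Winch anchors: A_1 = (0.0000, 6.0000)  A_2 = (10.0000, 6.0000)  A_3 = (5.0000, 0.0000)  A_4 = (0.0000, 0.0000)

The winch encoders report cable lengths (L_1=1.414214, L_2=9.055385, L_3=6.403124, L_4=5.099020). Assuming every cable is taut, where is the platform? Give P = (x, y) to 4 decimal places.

(1.0000, 5.0000)

each cable: (A_i−P)·(A_i−P) = L_i²; let q_i = ‖A_i‖²−L_i²
q_1 = 0.0000+36.0000−2.0000 = 34.0000
row 1: -20.0000x + 0.0000y = -20.0000  (q_2=54.0000)
row 2: -10.0000x + 12.0000y = 50.0000  (q_3=-16.0000)
row 3: 0.0000x + 12.0000y = 60.0000  (q_4=-26.0000)
Cramer on rows 1–2 → x = 1.0000, y = 5.0000
check cable 4: ‖A_4−P‖² = 26.0000 ≈ L_4² = 26.0000 ✓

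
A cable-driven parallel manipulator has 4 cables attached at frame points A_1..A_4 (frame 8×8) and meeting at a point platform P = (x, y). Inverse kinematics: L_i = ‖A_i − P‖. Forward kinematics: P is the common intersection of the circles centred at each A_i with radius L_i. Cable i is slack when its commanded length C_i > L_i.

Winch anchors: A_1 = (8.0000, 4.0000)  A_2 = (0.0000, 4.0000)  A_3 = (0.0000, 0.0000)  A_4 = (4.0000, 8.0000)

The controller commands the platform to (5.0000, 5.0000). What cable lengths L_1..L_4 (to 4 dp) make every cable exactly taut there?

cable 1: Δx=3.0000, Δy=-1.0000; L_1 = √(Δx²+Δy²) = 3.1623
cable 2: Δx=-5.0000, Δy=-1.0000; L_2 = √(Δx²+Δy²) = 5.0990
cable 3: Δx=-5.0000, Δy=-5.0000; L_3 = √(Δx²+Δy²) = 7.0711
cable 4: Δx=-1.0000, Δy=3.0000; L_4 = √(Δx²+Δy²) = 3.1623

(3.1623, 5.0990, 7.0711, 3.1623)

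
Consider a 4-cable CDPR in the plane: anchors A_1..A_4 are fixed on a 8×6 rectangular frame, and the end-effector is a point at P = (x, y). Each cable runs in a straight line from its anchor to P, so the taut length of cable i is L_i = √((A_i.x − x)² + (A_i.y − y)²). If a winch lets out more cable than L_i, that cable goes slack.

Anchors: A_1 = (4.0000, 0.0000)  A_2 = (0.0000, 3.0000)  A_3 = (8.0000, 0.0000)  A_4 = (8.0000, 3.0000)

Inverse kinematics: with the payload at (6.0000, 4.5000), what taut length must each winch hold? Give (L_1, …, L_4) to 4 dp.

(4.9244, 6.1847, 4.9244, 2.5000)

L_1: Δ = A_1−P = (-2.0000, -4.5000) → ‖Δ‖ = √24.2500 = 4.9244
L_2: Δ = A_2−P = (-6.0000, -1.5000) → ‖Δ‖ = √38.2500 = 6.1847
L_3: Δ = A_3−P = (2.0000, -4.5000) → ‖Δ‖ = √24.2500 = 4.9244
L_4: Δ = A_4−P = (2.0000, -1.5000) → ‖Δ‖ = √6.2500 = 2.5000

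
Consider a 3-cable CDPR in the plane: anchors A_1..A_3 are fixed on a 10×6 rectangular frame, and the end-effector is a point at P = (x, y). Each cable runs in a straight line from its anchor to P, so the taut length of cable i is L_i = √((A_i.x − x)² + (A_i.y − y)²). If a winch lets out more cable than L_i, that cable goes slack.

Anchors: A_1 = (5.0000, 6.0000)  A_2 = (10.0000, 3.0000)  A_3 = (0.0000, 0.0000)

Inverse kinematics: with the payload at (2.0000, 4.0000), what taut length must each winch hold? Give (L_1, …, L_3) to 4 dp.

cable 1: Δx=3.0000, Δy=2.0000; L_1 = √(Δx²+Δy²) = 3.6056
cable 2: Δx=8.0000, Δy=-1.0000; L_2 = √(Δx²+Δy²) = 8.0623
cable 3: Δx=-2.0000, Δy=-4.0000; L_3 = √(Δx²+Δy²) = 4.4721

(3.6056, 8.0623, 4.4721)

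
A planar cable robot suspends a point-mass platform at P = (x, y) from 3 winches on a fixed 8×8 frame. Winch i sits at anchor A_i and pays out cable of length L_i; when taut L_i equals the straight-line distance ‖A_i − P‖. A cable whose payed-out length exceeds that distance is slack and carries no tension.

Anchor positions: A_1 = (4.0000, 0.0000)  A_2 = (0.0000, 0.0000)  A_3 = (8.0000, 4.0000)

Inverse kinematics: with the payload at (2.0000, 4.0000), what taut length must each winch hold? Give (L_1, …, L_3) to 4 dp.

(4.4721, 4.4721, 6.0000)

L_1 = √((4.0000−2.0000)² + (0.0000−4.0000)²) = 4.4721
L_2 = √((0.0000−2.0000)² + (0.0000−4.0000)²) = 4.4721
L_3 = √((8.0000−2.0000)² + (4.0000−4.0000)²) = 6.0000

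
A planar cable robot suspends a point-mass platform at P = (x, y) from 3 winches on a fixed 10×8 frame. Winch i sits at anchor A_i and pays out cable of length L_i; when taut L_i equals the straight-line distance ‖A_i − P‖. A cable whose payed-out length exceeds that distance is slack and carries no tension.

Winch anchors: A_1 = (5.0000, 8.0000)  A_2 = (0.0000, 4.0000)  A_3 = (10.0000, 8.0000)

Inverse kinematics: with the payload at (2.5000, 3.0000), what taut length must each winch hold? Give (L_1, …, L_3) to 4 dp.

(5.5902, 2.6926, 9.0139)

cable 1: Δx=2.5000, Δy=5.0000; L_1 = √(Δx²+Δy²) = 5.5902
cable 2: Δx=-2.5000, Δy=1.0000; L_2 = √(Δx²+Δy²) = 2.6926
cable 3: Δx=7.5000, Δy=5.0000; L_3 = √(Δx²+Δy²) = 9.0139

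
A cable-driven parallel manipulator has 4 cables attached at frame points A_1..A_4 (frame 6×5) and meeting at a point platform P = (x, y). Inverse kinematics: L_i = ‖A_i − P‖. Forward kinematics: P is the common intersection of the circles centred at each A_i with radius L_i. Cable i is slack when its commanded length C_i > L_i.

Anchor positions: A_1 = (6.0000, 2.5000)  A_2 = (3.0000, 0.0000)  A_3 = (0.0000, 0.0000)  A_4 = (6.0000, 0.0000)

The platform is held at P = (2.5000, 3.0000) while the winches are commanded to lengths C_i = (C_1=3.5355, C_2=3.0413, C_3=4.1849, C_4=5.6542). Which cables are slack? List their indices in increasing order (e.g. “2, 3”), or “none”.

3, 4

cable 1: L_1 = ‖A_1−P‖ = 3.5355;  C_1 = 3.5355 → taut
cable 2: L_2 = ‖A_2−P‖ = 3.0414;  C_2 = 3.0413 → taut
cable 3: L_3 = ‖A_3−P‖ = 3.9051;  C_3 = 4.1849 → slack
cable 4: L_4 = ‖A_4−P‖ = 4.6098;  C_4 = 5.6542 → slack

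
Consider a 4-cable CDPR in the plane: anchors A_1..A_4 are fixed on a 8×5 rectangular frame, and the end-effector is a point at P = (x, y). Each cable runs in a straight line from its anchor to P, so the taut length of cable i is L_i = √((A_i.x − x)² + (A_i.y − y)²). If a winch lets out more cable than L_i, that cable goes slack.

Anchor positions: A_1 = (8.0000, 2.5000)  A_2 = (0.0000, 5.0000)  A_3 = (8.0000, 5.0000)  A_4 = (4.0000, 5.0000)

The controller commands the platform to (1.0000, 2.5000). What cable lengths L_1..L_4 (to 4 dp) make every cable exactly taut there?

L_1 = √((8.0000−1.0000)² + (2.5000−2.5000)²) = 7.0000
L_2 = √((0.0000−1.0000)² + (5.0000−2.5000)²) = 2.6926
L_3 = √((8.0000−1.0000)² + (5.0000−2.5000)²) = 7.4330
L_4 = √((4.0000−1.0000)² + (5.0000−2.5000)²) = 3.9051

(7.0000, 2.6926, 7.4330, 3.9051)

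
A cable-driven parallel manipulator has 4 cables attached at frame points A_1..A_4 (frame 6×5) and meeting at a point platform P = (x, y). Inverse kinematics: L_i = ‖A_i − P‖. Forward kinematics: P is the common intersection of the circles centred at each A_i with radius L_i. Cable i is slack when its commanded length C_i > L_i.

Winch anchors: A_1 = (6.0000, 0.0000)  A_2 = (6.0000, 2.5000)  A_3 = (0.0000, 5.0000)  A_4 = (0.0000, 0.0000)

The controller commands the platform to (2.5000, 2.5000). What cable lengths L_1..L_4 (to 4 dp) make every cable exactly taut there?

(4.3012, 3.5000, 3.5355, 3.5355)

L_1: Δ = A_1−P = (3.5000, -2.5000) → ‖Δ‖ = √18.5000 = 4.3012
L_2: Δ = A_2−P = (3.5000, 0.0000) → ‖Δ‖ = √12.2500 = 3.5000
L_3: Δ = A_3−P = (-2.5000, 2.5000) → ‖Δ‖ = √12.5000 = 3.5355
L_4: Δ = A_4−P = (-2.5000, -2.5000) → ‖Δ‖ = √12.5000 = 3.5355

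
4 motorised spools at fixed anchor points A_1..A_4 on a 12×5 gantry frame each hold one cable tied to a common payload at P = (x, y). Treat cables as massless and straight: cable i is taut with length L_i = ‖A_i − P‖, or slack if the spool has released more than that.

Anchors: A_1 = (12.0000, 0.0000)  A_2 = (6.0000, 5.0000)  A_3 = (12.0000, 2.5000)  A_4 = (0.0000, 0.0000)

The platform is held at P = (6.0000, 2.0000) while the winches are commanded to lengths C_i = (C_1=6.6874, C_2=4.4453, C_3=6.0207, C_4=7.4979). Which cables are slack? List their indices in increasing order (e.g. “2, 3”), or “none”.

1, 2, 4

cable 1: √((6.0000)²+(-2.0000)²)=6.3246, C_1=6.6874: slack
cable 2: √((0.0000)²+(3.0000)²)=3.0000, C_2=4.4453: slack
cable 3: √((6.0000)²+(0.5000)²)=6.0208, C_3=6.0207: taut
cable 4: √((-6.0000)²+(-2.0000)²)=6.3246, C_4=7.4979: slack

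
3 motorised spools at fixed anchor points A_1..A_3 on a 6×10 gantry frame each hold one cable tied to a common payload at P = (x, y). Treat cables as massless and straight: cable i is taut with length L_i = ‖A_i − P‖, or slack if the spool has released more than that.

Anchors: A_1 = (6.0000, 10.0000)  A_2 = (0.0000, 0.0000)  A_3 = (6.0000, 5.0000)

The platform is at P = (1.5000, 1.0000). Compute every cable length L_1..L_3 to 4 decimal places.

(10.0623, 1.8028, 6.0208)

L_1: Δ = A_1−P = (4.5000, 9.0000) → ‖Δ‖ = √101.2500 = 10.0623
L_2: Δ = A_2−P = (-1.5000, -1.0000) → ‖Δ‖ = √3.2500 = 1.8028
L_3: Δ = A_3−P = (4.5000, 4.0000) → ‖Δ‖ = √36.2500 = 6.0208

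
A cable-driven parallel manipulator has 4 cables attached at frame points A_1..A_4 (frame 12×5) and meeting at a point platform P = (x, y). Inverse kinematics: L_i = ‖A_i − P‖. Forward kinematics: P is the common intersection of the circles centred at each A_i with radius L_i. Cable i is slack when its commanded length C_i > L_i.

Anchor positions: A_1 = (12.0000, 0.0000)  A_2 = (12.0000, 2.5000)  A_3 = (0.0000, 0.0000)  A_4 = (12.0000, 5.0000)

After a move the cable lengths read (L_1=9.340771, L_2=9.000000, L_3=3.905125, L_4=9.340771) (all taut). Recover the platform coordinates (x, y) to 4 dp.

circle eqns → linear via eq_j − eq_1; set c_j = A_j·A_j − L_j²
c_1 = 144.0000+0.0000−87.2500 = 56.7500
0.0000·x − 5.0000·y = c_1−c_2 = -12.5000
24.0000·x + 0.0000·y = c_1−c_3 = 72.0000
0.0000·x − 10.0000·y = c_1−c_4 = -25.0000
solve first two rows → x=3.0000, y=2.5000
check cable 4: ‖A_4−P‖² = 87.2500 ≈ L_4² = 87.2500 ✓

(3.0000, 2.5000)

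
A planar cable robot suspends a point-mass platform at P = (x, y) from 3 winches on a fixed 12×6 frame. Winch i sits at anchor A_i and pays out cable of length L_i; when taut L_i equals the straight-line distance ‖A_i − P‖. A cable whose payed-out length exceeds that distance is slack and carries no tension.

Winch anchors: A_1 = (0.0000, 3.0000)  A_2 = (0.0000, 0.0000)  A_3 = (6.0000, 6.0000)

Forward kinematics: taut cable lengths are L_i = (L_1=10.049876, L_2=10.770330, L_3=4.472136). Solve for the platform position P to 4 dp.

(10.0000, 4.0000)

circle eqns → linear via eq_j − eq_1; set q_j = A_j·A_j − L_j²
q_1 = 0.0000+9.0000−101.0000 = -92.0000
0.0000·x + 6.0000·y = q_1−q_2 = 24.0000
-12.0000·x − 6.0000·y = q_1−q_3 = -144.0000
solve first two rows → x=10.0000, y=4.0000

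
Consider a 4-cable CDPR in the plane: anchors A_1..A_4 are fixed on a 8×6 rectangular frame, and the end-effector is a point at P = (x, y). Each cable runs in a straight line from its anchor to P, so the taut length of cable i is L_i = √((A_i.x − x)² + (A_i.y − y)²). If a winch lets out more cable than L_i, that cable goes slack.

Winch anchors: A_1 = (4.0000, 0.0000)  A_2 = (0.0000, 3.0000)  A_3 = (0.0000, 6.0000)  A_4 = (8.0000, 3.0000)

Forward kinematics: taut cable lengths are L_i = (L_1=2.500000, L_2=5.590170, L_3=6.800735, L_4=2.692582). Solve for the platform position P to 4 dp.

(5.5000, 2.0000)

each cable: (A_i−P)·(A_i−P) = L_i²; let q_i = ‖A_i‖²−L_i²
q_1 = 16.0000+0.0000−6.2500 = 9.7500
row 1: 8.0000x − 6.0000y = 32.0000  (q_2=-22.2500)
row 2: 8.0000x − 12.0000y = 20.0000  (q_3=-10.2500)
row 3: -8.0000x − 6.0000y = -56.0000  (q_4=65.7500)
Cramer on rows 1–2 → x = 5.5000, y = 2.0000
check cable 4: ‖A_4−P‖² = 7.2500 ≈ L_4² = 7.2500 ✓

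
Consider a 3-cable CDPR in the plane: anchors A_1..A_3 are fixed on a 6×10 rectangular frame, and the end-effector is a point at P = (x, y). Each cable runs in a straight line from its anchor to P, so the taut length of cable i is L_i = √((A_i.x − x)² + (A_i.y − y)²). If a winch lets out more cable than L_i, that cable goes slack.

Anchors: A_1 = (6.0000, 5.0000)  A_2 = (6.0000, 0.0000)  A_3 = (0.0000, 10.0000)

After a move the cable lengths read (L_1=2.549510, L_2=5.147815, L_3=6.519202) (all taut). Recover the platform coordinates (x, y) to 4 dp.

(3.5000, 4.5000)

circle eqns → linear via eq_j − eq_1; set k_j = A_j·A_j − L_j²
k_1 = 36.0000+25.0000−6.5000 = 54.5000
0.0000·x + 10.0000·y = k_1−k_2 = 45.0000
12.0000·x − 10.0000·y = k_1−k_3 = -3.0000
solve first two rows → x=3.5000, y=4.5000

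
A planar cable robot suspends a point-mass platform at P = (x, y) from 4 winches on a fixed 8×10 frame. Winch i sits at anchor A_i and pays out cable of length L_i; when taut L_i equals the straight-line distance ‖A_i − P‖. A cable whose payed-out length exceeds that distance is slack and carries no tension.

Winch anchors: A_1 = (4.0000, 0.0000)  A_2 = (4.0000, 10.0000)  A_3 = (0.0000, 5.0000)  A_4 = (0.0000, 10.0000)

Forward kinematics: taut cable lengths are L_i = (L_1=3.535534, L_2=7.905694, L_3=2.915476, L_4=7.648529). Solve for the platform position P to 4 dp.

each cable: (A_i−P)·(A_i−P) = L_i²; let c_i = ‖A_i‖²−L_i²
c_1 = 16.0000+0.0000−12.5000 = 3.5000
row 1: 0.0000x − 20.0000y = -50.0000  (c_2=53.5000)
row 2: 8.0000x − 10.0000y = -13.0000  (c_3=16.5000)
row 3: 8.0000x − 20.0000y = -38.0000  (c_4=41.5000)
Cramer on rows 1–2 → x = 1.5000, y = 2.5000
check cable 4: ‖A_4−P‖² = 58.5000 ≈ L_4² = 58.5000 ✓

(1.5000, 2.5000)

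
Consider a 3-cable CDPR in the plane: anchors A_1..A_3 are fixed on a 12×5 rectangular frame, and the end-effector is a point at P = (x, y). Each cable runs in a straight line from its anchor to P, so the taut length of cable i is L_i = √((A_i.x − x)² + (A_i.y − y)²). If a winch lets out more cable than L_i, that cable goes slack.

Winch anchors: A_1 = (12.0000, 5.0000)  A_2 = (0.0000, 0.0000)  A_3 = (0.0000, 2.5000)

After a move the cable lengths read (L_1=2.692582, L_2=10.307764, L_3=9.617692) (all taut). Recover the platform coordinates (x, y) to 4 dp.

(9.5000, 4.0000)

circle eqns → linear via eq_j − eq_1; set q_j = A_j·A_j − L_j²
q_1 = 144.0000+25.0000−7.2500 = 161.7500
24.0000·x + 10.0000·y = q_1−q_2 = 268.0000
24.0000·x + 5.0000·y = q_1−q_3 = 248.0000
solve first two rows → x=9.5000, y=4.0000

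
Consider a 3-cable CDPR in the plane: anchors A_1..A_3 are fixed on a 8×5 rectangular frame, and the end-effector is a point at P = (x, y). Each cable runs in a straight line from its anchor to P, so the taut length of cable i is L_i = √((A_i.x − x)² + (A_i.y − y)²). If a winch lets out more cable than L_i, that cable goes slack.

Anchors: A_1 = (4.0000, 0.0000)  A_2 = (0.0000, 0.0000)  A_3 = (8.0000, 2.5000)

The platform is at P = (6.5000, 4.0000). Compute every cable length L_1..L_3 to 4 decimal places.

(4.7170, 7.6322, 2.1213)

L_1: Δ = A_1−P = (-2.5000, -4.0000) → ‖Δ‖ = √22.2500 = 4.7170
L_2: Δ = A_2−P = (-6.5000, -4.0000) → ‖Δ‖ = √58.2500 = 7.6322
L_3: Δ = A_3−P = (1.5000, -1.5000) → ‖Δ‖ = √4.5000 = 2.1213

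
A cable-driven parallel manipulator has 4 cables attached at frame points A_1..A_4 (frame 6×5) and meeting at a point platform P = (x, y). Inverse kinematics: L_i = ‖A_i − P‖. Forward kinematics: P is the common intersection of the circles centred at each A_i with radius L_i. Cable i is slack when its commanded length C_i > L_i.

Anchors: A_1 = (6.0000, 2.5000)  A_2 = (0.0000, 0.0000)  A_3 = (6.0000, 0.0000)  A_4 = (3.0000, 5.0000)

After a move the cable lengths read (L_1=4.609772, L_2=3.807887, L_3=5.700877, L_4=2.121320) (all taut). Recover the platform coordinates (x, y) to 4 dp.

circle eqns → linear via eq_j − eq_1; set c_j = A_j·A_j − L_j²
c_1 = 36.0000+6.2500−21.2500 = 21.0000
12.0000·x + 5.0000·y = c_1−c_2 = 35.5000
0.0000·x + 5.0000·y = c_1−c_3 = 17.5000
6.0000·x − 5.0000·y = c_1−c_4 = -8.5000
solve first two rows → x=1.5000, y=3.5000
check cable 4: ‖A_4−P‖² = 4.5000 ≈ L_4² = 4.5000 ✓

(1.5000, 3.5000)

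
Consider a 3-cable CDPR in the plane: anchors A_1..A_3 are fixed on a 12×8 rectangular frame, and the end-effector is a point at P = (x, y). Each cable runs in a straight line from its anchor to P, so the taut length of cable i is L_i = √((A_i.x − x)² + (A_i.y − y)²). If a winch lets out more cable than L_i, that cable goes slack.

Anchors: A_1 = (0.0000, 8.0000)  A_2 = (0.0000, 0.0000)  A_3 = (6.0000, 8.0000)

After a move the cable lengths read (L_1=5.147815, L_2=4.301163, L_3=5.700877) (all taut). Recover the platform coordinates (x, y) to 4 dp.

each cable: (A_i−P)·(A_i−P) = L_i²; let c_i = ‖A_i‖²−L_i²
c_1 = 0.0000+64.0000−26.5000 = 37.5000
row 1: 0.0000x + 16.0000y = 56.0000  (c_2=-18.5000)
row 2: -12.0000x + 0.0000y = -30.0000  (c_3=67.5000)
Cramer on rows 1–2 → x = 2.5000, y = 3.5000

(2.5000, 3.5000)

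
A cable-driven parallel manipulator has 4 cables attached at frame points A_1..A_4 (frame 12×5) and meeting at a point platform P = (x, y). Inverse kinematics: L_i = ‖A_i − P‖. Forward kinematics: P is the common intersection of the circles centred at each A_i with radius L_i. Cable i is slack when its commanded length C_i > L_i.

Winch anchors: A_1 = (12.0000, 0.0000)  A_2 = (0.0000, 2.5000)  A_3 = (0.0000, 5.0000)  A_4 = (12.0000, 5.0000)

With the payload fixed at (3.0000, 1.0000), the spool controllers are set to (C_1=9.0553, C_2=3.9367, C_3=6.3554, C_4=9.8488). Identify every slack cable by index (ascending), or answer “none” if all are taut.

2, 3

cable 1: √((9.0000)²+(-1.0000)²)=9.0554, C_1=9.0553: taut
cable 2: √((-3.0000)²+(1.5000)²)=3.3541, C_2=3.9367: slack
cable 3: √((-3.0000)²+(4.0000)²)=5.0000, C_3=6.3554: slack
cable 4: √((9.0000)²+(4.0000)²)=9.8489, C_4=9.8488: taut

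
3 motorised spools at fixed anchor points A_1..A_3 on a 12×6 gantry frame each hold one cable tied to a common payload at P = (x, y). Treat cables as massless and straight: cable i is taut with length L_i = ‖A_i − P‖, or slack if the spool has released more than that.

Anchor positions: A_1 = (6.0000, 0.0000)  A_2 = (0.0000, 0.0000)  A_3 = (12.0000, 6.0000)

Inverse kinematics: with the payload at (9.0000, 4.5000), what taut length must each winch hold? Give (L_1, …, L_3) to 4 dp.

(5.4083, 10.0623, 3.3541)

cable 1: Δx=-3.0000, Δy=-4.5000; L_1 = √(Δx²+Δy²) = 5.4083
cable 2: Δx=-9.0000, Δy=-4.5000; L_2 = √(Δx²+Δy²) = 10.0623
cable 3: Δx=3.0000, Δy=1.5000; L_3 = √(Δx²+Δy²) = 3.3541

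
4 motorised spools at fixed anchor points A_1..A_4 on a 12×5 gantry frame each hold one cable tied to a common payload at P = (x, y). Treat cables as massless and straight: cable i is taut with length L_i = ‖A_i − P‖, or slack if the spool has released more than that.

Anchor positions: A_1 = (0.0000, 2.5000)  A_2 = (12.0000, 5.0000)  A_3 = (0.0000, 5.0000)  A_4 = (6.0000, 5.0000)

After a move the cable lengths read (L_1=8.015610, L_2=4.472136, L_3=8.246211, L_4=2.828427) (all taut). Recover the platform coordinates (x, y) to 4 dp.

(8.0000, 3.0000)

expand ‖A_i−P‖²=L_i² and subtract eq 1 (c_i ≔ ‖A_i‖²−L_i²)
c_1 = 0.0000+6.2500−64.2500 = -58.0000
eq1−eq2 → [-24.0000  -5.0000]·P = -207.0000
eq1−eq3 → [0.0000  -5.0000]·P = -15.0000
eq1−eq4 → [-12.0000  -5.0000]·P = -111.0000
2×2 solve → P = (8.0000, 3.0000)
check cable 4: ‖A_4−P‖² = 8.0000 ≈ L_4² = 8.0000 ✓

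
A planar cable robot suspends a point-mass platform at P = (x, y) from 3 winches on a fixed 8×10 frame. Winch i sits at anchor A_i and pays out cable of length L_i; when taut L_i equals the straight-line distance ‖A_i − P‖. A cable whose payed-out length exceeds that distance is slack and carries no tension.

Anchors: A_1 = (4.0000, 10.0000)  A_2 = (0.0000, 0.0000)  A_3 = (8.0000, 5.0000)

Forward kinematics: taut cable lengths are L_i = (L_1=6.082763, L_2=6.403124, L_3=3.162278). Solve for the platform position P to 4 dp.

(5.0000, 4.0000)

circle eqns → linear via eq_j − eq_1; set q_j = A_j·A_j − L_j²
q_1 = 16.0000+100.0000−37.0000 = 79.0000
8.0000·x + 20.0000·y = q_1−q_2 = 120.0000
-8.0000·x + 10.0000·y = q_1−q_3 = 0.0000
solve first two rows → x=5.0000, y=4.0000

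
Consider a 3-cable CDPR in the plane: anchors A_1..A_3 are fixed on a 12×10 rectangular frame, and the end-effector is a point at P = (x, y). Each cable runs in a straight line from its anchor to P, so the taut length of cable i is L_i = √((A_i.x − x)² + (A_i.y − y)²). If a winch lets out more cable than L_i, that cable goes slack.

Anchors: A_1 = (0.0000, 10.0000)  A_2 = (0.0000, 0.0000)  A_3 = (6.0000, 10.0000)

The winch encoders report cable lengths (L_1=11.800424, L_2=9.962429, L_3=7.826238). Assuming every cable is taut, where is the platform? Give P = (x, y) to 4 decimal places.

(9.5000, 3.0000)

each cable: (A_i−P)·(A_i−P) = L_i²; let q_i = ‖A_i‖²−L_i²
q_1 = 0.0000+100.0000−139.2500 = -39.2500
row 1: 0.0000x + 20.0000y = 60.0000  (q_2=-99.2500)
row 2: -12.0000x + 0.0000y = -114.0000  (q_3=74.7500)
Cramer on rows 1–2 → x = 9.5000, y = 3.0000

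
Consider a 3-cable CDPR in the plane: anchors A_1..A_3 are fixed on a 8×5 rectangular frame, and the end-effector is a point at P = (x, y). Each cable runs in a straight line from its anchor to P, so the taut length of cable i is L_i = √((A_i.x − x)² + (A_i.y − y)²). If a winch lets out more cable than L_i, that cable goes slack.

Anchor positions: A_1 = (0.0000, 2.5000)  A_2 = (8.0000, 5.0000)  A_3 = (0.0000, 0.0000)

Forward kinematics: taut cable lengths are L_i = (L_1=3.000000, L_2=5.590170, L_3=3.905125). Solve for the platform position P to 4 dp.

each cable: (A_i−P)·(A_i−P) = L_i²; let c_i = ‖A_i‖²−L_i²
c_1 = 0.0000+6.2500−9.0000 = -2.7500
row 1: -16.0000x − 5.0000y = -60.5000  (c_2=57.7500)
row 2: 0.0000x + 5.0000y = 12.5000  (c_3=-15.2500)
Cramer on rows 1–2 → x = 3.0000, y = 2.5000

(3.0000, 2.5000)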